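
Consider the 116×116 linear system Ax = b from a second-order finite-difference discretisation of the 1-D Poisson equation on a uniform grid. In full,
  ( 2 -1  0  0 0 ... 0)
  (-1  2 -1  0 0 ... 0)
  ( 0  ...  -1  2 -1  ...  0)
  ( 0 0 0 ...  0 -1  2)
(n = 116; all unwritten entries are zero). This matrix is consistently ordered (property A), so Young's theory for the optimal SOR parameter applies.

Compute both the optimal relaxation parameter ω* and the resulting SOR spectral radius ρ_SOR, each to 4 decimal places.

½·tridiag(1,0,1) at n=116: λ_k = cos(kπ/117); max |λ| at k=1 ⇒ ρ_J = cos(π/117) ≈ 0.9996.
√(1 − cos²(π/117)) = sin(π/117) ≈ 0.02685.
ω* = 2/(1 + 0.02685) = 2/1.02685 = 1.9477.
At ω = 1.9477 every |λ(B_ω)| = ω−1, so ρ_SOR = 0.9477.

ω* = 1.9477, ρ_SOR = 0.9477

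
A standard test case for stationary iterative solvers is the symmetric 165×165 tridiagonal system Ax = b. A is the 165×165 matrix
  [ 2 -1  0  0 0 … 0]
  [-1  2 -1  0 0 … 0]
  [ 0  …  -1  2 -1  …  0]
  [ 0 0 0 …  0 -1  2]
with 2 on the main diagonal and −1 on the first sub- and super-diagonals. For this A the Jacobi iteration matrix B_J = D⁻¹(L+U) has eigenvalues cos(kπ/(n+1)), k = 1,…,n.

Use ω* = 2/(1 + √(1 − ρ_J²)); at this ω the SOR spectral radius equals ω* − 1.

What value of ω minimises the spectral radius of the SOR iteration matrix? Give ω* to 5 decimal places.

ω* = 1.96285

B_J for the 165×165 system has eigenvalues cos(kπ/166); ρ_J = cos(π/166) = 0.99982.
1 − cos²(π/166) = sin²(π/166) ⇒ √(1−ρ_J²) = sin(π/166) = 0.018924.
Young: ω* = 2/(1+√(1−ρ_J²)) = 2/(1+0.018924) = 2/1.018924 = 1.96285.
and ρ(B_{ω*}) = 1.96285 − 1 = 0.96285.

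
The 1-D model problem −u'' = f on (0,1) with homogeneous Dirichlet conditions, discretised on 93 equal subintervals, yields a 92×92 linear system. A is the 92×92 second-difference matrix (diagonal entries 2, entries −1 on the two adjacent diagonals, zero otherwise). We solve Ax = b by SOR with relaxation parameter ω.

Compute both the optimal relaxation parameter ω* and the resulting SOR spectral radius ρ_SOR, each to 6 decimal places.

ω* = 1.934659, ρ_SOR = 0.934659

B_J for the 92×92 system has eigenvalues cos(kπ/93); ρ_J = cos(π/93) = 0.999429.
root = sin(π/93) = 0.0337741  (since 1−cos² = sin²).
Then 2/(1+√(1−ρ_J²)) = 2/(1+0.0337741); ω* = 2/1.0337741 = 1.934659.
Hence ρ(B_{ω*}) = 1.934659 − 1 = 0.934659.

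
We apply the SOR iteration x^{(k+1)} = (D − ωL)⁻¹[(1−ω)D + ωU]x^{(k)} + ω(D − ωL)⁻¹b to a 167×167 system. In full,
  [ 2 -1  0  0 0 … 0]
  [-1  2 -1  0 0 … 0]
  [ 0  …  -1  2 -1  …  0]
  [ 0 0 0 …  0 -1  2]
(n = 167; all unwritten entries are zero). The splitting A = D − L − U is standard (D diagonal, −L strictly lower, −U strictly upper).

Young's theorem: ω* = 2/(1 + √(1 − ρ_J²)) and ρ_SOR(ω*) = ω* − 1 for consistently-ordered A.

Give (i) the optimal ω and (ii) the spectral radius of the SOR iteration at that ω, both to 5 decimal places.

ρ_J = max_k |cos(kπ/168)| = cos(π/168) = 0.99983
root = sin(π/168) = 0.018699  (since 1−cos² = sin²).
[ω*] 2 ÷ (1 + 0.018699) = 2 ÷ 1.018699 = 1.96329.
Hence ρ(B_{ω*}) = 1.96329 − 1 = 0.96329.

ω* = 1.96329, ρ_SOR = 0.96329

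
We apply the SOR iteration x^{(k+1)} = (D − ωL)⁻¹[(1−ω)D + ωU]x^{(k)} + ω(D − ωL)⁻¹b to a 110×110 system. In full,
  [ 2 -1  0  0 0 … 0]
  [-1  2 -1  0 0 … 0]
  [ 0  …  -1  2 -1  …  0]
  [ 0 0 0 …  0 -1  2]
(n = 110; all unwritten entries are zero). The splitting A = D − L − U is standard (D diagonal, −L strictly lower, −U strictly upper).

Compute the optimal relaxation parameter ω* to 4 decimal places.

ω* = 1.9450

n=110: λ(B_J) = 1 − λ(A)/2 = cos(kπ/111); k=1 gives ρ_J = 0.9996.
1 − cos²(π/111) = sin²(π/111) ⇒ √(1−ρ_J²) = sin(π/111) = 0.02830.
Young: ω* = 2/(1+√(1−ρ_J²)) = 2/(1+0.02830) = 2/1.02830 = 1.9450.
At ω = 1.9450 every |λ(B_ω)| = ω−1, so ρ_SOR = 0.9450.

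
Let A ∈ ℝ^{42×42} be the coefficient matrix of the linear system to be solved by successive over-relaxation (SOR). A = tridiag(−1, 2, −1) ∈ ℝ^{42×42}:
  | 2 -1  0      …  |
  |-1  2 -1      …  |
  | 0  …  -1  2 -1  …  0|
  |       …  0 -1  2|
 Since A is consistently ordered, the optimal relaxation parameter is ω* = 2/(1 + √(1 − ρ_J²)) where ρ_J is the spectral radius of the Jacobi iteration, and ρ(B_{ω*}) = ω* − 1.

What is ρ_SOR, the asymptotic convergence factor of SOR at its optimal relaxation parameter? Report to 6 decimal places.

ρ_SOR = 0.863941

ρ_J = max_k |cos(kπ/43)| = cos(π/43) = 0.997332
root = sin(π/43) = 0.0729953  (since 1−cos² = sin²).
[ω*] 2 ÷ (1 + 0.0729953) = 2 ÷ 1.0729953 = 1.863941.
[ρ_SOR] ω* − 1 = 0.863941.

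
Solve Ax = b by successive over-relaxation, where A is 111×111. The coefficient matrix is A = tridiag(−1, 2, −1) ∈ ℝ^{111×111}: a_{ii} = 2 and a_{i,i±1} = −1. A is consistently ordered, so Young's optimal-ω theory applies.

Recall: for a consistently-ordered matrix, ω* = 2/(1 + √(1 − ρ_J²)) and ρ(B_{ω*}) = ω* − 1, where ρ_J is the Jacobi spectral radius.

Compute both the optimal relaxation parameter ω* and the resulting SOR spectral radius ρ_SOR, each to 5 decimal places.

ω* = 1.94544, ρ_SOR = 0.94544

With n=111, ρ(Jacobi) = cos(π/112) = 0.99961.
root = sin(π/112) = 0.028046  (since 1−cos² = sin²).
Then 2/(1+√(1−ρ_J²)) = 2/(1+0.028046); ω* = 2/1.028046 = 1.94544.
ρ_SOR = ω* − 1 ≈ 0.94544.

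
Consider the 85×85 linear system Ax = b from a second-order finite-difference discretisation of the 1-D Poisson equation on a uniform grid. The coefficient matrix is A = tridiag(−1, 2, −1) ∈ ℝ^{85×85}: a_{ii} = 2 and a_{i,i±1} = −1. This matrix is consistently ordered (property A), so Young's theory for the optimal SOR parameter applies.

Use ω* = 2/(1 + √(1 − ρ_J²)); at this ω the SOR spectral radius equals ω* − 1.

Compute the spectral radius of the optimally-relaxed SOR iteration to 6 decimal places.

spectrum of D⁻¹(L+U) = {cos(kπ/86) : 1≤k≤85}; ρ_J = cos(π/86) = 0.999333.
√(1 − cos²(π/86)) = sin(π/86) ≈ 0.0365220.
Then 2/(1+√(1−ρ_J²)) = 2/(1+0.0365220); ω* = 2/1.0365220 = 1.929530.
and ρ(B_{ω*}) = 1.929530 − 1 = 0.929530.

ρ_SOR = 0.929530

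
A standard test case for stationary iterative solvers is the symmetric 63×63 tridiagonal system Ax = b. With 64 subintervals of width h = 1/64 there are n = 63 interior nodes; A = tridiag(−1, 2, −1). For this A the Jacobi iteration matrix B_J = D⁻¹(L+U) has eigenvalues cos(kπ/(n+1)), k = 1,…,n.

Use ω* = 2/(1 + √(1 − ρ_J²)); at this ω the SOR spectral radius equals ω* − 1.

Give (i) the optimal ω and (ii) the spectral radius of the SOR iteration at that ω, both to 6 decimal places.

n=63: λ(B_J) = 1 − λ(A)/2 = cos(kπ/64); k=1 gives ρ_J = 0.998795.
√(1 − cos²(π/64)) = sin(π/64) ≈ 0.0490677.
ω* = 2 / (1 + 0.0490677) = 2 / 1.0490677 ≈ 1.906455.
ρ_SOR = ω* − 1 ≈ 0.906455.

ω* = 1.906455, ρ_SOR = 0.906455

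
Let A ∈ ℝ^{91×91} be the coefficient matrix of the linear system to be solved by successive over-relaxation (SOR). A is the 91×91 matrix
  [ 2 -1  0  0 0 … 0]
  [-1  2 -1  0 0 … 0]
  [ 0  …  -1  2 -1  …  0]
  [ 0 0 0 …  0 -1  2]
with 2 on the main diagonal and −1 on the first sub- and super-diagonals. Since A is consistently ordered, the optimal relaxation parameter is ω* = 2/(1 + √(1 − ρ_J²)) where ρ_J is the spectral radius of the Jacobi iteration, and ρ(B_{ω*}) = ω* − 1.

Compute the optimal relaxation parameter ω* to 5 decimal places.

n=91: λ(B_J) = 1 − λ(A)/2 = cos(kπ/92); k=1 gives ρ_J = 0.99942.
√(1−ρ_J²) simplifies to sin(π/92) = 0.034141.
[ω*] 2 ÷ (1 + 0.034141) = 2 ÷ 1.034141 = 1.93397.
ρ_SOR = ω* − 1 ≈ 0.93397.

ω* = 1.93397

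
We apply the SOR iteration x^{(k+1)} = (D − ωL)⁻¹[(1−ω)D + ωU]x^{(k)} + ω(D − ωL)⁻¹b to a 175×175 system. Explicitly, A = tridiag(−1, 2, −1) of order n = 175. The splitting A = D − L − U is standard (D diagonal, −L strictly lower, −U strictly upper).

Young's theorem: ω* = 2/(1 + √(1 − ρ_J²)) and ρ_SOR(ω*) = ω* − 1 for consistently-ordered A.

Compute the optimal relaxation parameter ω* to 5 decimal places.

n=175: λ(B_J) = 1 − λ(A)/2 = cos(kπ/176); k=1 gives ρ_J = 0.99984.
1 − cos²(π/176) = sin²(π/176) ⇒ √(1−ρ_J²) = sin(π/176) = 0.017849.
ω* = 2 / (1 + 0.017849) = 2 / 1.017849 ≈ 1.96493.
Hence ρ(B_{ω*}) = 1.96493 − 1 = 0.96493.

ω* = 1.96493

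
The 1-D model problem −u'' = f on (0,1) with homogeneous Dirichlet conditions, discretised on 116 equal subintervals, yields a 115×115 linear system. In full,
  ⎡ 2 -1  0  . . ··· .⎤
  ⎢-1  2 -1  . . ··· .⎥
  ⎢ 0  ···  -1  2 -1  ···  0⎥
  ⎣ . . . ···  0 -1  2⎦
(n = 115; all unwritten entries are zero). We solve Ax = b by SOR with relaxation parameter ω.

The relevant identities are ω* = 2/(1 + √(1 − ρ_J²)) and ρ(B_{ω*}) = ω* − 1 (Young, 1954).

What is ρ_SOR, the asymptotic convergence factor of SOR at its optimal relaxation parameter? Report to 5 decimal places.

ρ_SOR = 0.94727

spectrum of D⁻¹(L+U) = {cos(kπ/116) : 1≤k≤115}; ρ_J = cos(π/116) = 0.99963.
√(1−ρ_J²) = |sin(π/116)| = 0.027079
So ω* = 2/1.027079 = 1.94727 (Young).
ρ(B_{ω*}) = ω*−1 = 0.94727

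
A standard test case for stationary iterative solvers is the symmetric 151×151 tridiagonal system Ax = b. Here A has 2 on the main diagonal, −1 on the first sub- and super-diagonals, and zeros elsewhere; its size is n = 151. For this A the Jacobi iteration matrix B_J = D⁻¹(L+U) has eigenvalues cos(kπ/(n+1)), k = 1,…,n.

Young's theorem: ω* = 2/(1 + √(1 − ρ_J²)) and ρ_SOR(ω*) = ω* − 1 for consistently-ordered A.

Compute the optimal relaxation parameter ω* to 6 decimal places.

ω* = 1.959503

spectrum of D⁻¹(L+U) = {cos(kπ/152) : 1≤k≤151}; ρ_J = cos(π/152) = 0.999786.
√(1−ρ_J²) simplifies to sin(π/152) = 0.0206669.
[ω*] 2 ÷ (1 + 0.0206669) = 2 ÷ 1.0206669 = 1.959503.
and ρ(B_{ω*}) = 1.959503 − 1 = 0.959503.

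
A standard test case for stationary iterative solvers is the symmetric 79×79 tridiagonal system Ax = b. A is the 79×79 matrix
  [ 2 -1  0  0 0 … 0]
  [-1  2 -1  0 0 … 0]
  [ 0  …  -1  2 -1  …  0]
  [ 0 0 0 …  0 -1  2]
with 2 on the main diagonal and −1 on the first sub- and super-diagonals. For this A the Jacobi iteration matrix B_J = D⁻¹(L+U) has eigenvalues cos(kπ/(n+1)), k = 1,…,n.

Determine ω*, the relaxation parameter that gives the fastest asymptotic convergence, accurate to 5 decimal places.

ω* = 1.92445

ρ_J = max_k |cos(kπ/80)| = cos(π/80) = 0.99923
1 − cos²(π/80) = sin²(π/80) ⇒ √(1−ρ_J²) = sin(π/80) = 0.039260.
[ω*] 2 ÷ (1 + 0.039260) = 2 ÷ 1.039260 = 1.92445.
ρ(B_{ω*}) = ω*−1 = 0.92445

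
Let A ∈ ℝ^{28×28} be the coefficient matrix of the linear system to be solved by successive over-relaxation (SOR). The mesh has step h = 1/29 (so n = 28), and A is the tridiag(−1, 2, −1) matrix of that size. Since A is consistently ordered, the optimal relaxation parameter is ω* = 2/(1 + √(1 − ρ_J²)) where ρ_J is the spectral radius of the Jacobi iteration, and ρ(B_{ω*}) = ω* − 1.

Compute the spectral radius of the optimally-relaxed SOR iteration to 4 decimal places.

With n=28, ρ(Jacobi) = cos(π/29) = 0.9941.
root = sin(π/29) = 0.10812  (since 1−cos² = sin²).
ω* = 2 / (1 + 0.10812) = 2 / 1.10812 ≈ 1.8049.
ρ_SOR = ω* − 1 ≈ 0.8049.

ρ_SOR = 0.8049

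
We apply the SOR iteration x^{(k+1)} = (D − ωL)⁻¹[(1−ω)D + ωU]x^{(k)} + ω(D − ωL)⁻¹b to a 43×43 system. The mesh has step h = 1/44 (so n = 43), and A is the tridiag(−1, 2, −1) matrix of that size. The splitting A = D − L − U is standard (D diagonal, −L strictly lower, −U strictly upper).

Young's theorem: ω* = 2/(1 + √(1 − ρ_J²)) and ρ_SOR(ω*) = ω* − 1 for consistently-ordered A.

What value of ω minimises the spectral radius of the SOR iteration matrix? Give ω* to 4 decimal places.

ρ_J = max_k |cos(kπ/44)| = cos(π/44) = 0.9975
√(1 − cos²(π/44)) = sin(π/44) ≈ 0.07134.
Young: ω* = 2/(1+√(1−ρ_J²)) = 2/(1+0.07134) = 2/1.07134 = 1.8668.
At ω = 1.8668 every |λ(B_ω)| = ω−1, so ρ_SOR = 0.8668.

ω* = 1.8668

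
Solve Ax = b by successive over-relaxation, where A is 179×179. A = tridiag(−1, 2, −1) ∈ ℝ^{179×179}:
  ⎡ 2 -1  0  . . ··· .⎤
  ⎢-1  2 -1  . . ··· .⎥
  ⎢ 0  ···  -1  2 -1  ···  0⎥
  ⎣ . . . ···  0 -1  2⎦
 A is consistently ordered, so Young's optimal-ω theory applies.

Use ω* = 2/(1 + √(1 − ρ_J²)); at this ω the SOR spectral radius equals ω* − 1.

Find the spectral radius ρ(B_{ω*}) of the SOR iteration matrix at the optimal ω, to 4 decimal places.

[ρ_J] n=179: ρ(B_J) = cos(π/(n+1)) = cos(π/180) = 0.9998.
√(1−ρ_J²) = |sin(π/180)| = 0.01745
ω* = 2/(1 + 0.01745) = 2/1.01745 = 1.9657.
ρ_SOR = ω* − 1 = 1.9657 − 1 = 0.9657.

ρ_SOR = 0.9657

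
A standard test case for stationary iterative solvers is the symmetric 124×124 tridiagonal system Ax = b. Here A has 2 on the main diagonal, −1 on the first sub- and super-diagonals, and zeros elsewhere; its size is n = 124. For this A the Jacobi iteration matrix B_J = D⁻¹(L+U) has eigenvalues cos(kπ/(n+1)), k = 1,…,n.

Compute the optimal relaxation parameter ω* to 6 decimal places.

n=124: λ(B_J) = 1 − λ(A)/2 = cos(kπ/125); k=1 gives ρ_J = 0.999684.
√(1−ρ_J²) simplifies to sin(π/125) = 0.0251301.
[ω*] 2 ÷ (1 + 0.0251301) = 2 ÷ 1.0251301 = 1.950972.
Hence ρ(B_{ω*}) = 1.950972 − 1 = 0.950972.

ω* = 1.950972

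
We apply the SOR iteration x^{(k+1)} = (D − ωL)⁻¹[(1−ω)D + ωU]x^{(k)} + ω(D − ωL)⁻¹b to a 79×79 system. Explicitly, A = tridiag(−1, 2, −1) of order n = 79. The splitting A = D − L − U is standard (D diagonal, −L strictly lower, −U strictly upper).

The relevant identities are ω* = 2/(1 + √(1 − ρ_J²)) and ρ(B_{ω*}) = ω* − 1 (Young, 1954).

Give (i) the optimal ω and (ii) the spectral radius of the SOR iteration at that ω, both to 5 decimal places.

ρ_J = max_k |cos(kπ/80)| = cos(π/80) = 0.99923
√(1−ρ_J²) = |sin(π/80)| = 0.039260
Then 2/(1+√(1−ρ_J²)) = 2/(1+0.039260); ω* = 2/1.039260 = 1.92445.
Hence ρ(B_{ω*}) = 1.92445 − 1 = 0.92445.

ω* = 1.92445, ρ_SOR = 0.92445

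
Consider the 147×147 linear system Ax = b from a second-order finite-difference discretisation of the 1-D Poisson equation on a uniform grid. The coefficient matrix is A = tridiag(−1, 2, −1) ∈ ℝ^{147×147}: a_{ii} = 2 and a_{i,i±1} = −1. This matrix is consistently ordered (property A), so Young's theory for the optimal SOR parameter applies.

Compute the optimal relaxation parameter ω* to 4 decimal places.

With n=147, ρ(Jacobi) = cos(π/148) = 0.9998.
1 − cos²(π/148) = sin²(π/148) ⇒ √(1−ρ_J²) = sin(π/148) = 0.02123.
ω* = 2 / (1 + 0.02123) = 2 / 1.02123 ≈ 1.9584.
[ρ_SOR] ω* − 1 = 0.9584.

ω* = 1.9584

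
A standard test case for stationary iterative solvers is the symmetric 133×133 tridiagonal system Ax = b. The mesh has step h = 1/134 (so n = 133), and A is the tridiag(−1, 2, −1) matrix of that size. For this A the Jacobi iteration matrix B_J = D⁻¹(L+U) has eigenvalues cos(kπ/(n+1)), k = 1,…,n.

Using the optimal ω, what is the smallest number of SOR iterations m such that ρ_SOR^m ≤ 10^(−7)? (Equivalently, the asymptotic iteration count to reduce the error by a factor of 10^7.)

B_J for the 133×133 system has eigenvalues cos(kπ/134); ρ_J = cos(π/134) = 0.9997252.
√(1−ρ_J²) simplifies to sin(π/134) = 0.0234426.
ω* = 2/(1+0.0234426) = 1.9541887
ρ_SOR = ω* − 1 = 1.9541887 − 1 = 0.9541887.
7·ln10 = 16.1181; −ln(0.9541887) = 0.0468938; m = ⌈16.1181/0.0468938⌉ = ⌈343.715⌉ = 344.

m = 344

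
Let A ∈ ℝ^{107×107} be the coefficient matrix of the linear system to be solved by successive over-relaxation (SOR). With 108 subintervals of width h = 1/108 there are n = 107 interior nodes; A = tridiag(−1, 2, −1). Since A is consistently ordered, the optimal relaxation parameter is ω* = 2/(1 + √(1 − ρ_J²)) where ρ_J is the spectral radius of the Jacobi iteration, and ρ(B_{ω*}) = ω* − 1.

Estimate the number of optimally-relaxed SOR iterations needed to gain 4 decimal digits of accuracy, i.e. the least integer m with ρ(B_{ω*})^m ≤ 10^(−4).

m = 159

n=107: λ(B_J) = 1 − λ(A)/2 = cos(kπ/108); k=1 gives ρ_J = 0.9995770.
root = sin(π/108) = 0.0290847  (since 1−cos² = sin²).
Young: ω* = 2/(1+√(1−ρ_J²)) = 2/(1+0.0290847) = 2/1.0290847 = 1.9434746.
[ρ_SOR] ω* − 1 = 0.9434746.
m ≥ 4·ln10 / (−ln 0.9434746) = 158.292; smallest integer m = 159.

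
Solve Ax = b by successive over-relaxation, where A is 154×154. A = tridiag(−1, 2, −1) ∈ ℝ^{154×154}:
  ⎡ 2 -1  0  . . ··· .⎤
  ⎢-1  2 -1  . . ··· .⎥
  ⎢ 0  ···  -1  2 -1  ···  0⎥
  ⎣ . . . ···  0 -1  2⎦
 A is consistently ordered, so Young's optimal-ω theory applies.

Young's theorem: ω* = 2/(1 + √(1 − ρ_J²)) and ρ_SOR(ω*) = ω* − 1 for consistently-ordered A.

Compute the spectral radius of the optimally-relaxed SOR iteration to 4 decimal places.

½·tridiag(1,0,1) at n=154: λ_k = cos(kπ/155); max |λ| at k=1 ⇒ ρ_J = cos(π/155) ≈ 0.9998.
√(1−ρ_J²) = |sin(π/155)| = 0.02027
So ω* = 2/1.02027 = 1.9603 (Young).
ρ(B_{ω*}) = ω*−1 = 0.9603

ρ_SOR = 0.9603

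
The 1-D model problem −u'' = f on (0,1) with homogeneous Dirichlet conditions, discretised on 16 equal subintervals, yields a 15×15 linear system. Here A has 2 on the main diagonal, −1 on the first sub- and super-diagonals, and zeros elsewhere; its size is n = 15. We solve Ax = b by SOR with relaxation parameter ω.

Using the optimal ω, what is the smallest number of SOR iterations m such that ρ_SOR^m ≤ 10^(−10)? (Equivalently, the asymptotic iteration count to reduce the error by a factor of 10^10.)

m = 59

spectrum of D⁻¹(L+U) = {cos(kπ/16) : 1≤k≤15}; ρ_J = cos(π/16) = 0.9807853.
√(1−ρ_J²) = |sin(π/16)| = 0.1950903
[ω*] 2 ÷ (1 + 0.1950903) = 2 ÷ 1.1950903 = 1.6735137.
ρ(B_{ω*}) = ω*−1 = 0.6735137
(0.6735137)^m ≤ 10^{−10}  ⇒  m·ln(0.6735137) ≤ −10·ln10  ⇒  m ≥ 58.257  ⇒  m = 59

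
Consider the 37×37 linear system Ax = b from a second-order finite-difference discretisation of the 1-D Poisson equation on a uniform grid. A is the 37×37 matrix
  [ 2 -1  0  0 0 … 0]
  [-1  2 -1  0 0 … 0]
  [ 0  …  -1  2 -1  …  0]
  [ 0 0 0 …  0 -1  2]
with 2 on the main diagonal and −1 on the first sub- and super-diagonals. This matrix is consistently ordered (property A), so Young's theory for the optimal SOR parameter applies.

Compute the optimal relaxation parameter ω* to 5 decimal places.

n=37: λ(B_J) = 1 − λ(A)/2 = cos(kπ/38); k=1 gives ρ_J = 0.99658.
√(1−ρ_J²) = |sin(π/38)| = 0.082579
ω* = 2/(1+0.082579) = 1.84744
[ρ_SOR] ω* − 1 = 0.84744.

ω* = 1.84744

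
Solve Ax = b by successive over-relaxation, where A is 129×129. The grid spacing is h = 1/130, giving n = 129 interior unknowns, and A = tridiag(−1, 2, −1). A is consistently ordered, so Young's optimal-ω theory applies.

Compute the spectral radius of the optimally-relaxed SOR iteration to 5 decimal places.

ρ_SOR = 0.95281

n=129: λ(B_J) = 1 − λ(A)/2 = cos(kπ/130); k=1 gives ρ_J = 0.99971.
root = sin(π/130) = 0.024164  (since 1−cos² = sin²).
So ω* = 2/1.024164 = 1.95281 (Young).
ρ_SOR = ω* − 1 = 1.95281 − 1 = 0.95281.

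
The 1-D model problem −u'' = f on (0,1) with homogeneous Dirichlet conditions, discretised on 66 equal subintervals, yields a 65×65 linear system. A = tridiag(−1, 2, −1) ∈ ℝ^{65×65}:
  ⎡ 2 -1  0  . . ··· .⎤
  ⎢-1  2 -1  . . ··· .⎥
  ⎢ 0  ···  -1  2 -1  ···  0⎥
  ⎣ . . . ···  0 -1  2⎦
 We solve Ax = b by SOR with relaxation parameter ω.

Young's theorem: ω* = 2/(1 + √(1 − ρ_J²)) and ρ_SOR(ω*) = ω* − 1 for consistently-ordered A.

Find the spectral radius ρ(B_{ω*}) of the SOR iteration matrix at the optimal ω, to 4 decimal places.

B_J for the 65×65 system has eigenvalues cos(kπ/66); ρ_J = cos(π/66) = 0.9989.
√(1 − cos²(π/66)) = sin(π/66) ≈ 0.04758.
So ω* = 2/1.04758 = 1.9092 (Young).
ρ_SOR = ω* − 1 = 1.9092 − 1 = 0.9092.

ρ_SOR = 0.9092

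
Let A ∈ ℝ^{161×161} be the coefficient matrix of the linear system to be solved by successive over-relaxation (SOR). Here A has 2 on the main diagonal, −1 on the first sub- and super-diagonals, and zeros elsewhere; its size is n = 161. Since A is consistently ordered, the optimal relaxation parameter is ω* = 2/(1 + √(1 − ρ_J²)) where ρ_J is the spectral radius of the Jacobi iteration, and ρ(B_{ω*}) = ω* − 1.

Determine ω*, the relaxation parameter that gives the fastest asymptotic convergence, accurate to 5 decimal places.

ω* = 1.96196

B_J for the 161×161 system has eigenvalues cos(kπ/162); ρ_J = cos(π/162) = 0.99981.
√(1−ρ_J²) = |sin(π/162)| = 0.019391
So ω* = 2/1.019391 = 1.96196 (Young).
ρ(B_{ω*}) = ω*−1 = 0.96196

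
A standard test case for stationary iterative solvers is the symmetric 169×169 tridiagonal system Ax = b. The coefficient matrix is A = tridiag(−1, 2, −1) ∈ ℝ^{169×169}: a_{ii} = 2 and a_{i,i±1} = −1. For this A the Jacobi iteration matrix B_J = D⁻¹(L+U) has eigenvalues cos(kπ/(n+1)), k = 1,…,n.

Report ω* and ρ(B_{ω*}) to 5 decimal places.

ω* = 1.96371, ρ_SOR = 0.96371

n=169: λ(B_J) = 1 − λ(A)/2 = cos(kπ/170); k=1 gives ρ_J = 0.99983.
1 − cos²(π/170) = sin²(π/170) ⇒ √(1−ρ_J²) = sin(π/170) = 0.018479.
Then 2/(1+√(1−ρ_J²)) = 2/(1+0.018479); ω* = 2/1.018479 = 1.96371.
ρ_SOR = ω* − 1 = 1.96371 − 1 = 0.96371.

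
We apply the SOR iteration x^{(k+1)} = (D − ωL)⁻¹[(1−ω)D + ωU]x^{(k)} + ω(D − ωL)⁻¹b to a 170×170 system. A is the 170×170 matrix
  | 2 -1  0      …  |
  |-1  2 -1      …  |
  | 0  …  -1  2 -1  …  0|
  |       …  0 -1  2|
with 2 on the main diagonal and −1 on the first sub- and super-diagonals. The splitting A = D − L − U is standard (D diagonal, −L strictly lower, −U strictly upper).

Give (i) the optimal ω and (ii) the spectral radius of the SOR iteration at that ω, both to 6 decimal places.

ω* = 1.963921, ρ_SOR = 0.963921

[ρ_J] n=170: ρ(B_J) = cos(π/(n+1)) = cos(π/171) = 0.999831.
root = sin(π/171) = 0.0183709  (since 1−cos² = sin²).
Young: ω* = 2/(1+√(1−ρ_J²)) = 2/(1+0.0183709) = 2/1.0183709 = 1.963921.
Hence ρ(B_{ω*}) = 1.963921 − 1 = 0.963921.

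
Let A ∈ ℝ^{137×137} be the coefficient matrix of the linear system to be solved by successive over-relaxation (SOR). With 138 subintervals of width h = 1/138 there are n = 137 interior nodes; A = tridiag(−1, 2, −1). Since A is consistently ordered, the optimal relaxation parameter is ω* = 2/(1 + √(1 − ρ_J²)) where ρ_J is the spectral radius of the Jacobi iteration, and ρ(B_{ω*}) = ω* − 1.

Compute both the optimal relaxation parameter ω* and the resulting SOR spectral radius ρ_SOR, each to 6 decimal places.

ω* = 1.955487, ρ_SOR = 0.955487

B_J for the 137×137 system has eigenvalues cos(kπ/138); ρ_J = cos(π/138) = 0.999741.
√(1−ρ_J²) = |sin(π/138)| = 0.0227632
ω* = 2 / (1 + 0.0227632) = 2 / 1.0227632 ≈ 1.955487.
ρ_SOR = ω* − 1 ≈ 0.955487.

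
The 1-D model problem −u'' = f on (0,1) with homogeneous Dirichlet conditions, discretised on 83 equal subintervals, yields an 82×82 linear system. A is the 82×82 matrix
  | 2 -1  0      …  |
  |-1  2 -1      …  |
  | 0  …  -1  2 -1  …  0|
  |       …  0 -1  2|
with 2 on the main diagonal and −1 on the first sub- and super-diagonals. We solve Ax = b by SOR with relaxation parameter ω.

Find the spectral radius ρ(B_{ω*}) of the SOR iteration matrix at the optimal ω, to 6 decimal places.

[ρ_J] n=82: ρ(B_J) = cos(π/(n+1)) = cos(π/83) = 0.999284.
root = sin(π/83) = 0.0378415  (since 1−cos² = sin²).
[ω*] 2 ÷ (1 + 0.0378415) = 2 ÷ 1.0378415 = 1.927077.
and ρ(B_{ω*}) = 1.927077 − 1 = 0.927077.

ρ_SOR = 0.927077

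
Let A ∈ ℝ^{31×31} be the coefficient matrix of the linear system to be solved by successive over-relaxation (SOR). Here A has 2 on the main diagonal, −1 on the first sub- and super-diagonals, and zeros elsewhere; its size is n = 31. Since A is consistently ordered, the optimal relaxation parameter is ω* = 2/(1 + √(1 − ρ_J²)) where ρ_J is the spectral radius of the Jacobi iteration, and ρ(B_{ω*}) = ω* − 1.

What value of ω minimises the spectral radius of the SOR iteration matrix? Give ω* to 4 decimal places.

With n=31, ρ(Jacobi) = cos(π/32) = 0.9952.
√(1−ρ_J²) = |sin(π/32)| = 0.09802
ω* = 2 / (1 + 0.09802) = 2 / 1.09802 ≈ 1.8215.
ρ(B_{ω*}) = ω*−1 = 0.8215

ω* = 1.8215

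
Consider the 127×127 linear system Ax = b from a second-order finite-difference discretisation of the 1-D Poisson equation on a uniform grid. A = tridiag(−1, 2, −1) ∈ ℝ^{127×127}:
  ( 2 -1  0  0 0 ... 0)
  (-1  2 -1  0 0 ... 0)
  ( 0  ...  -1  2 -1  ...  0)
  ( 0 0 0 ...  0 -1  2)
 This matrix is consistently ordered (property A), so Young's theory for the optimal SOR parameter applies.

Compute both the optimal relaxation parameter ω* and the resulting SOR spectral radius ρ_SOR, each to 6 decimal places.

ω* = 1.952093, ρ_SOR = 0.952093

With n=127, ρ(Jacobi) = cos(π/128) = 0.999699.
root = sin(π/128) = 0.0245412  (since 1−cos² = sin²).
ω* = 2/(1+0.0245412) = 1.952093
ρ_SOR = ω* − 1 = 1.952093 − 1 = 0.952093.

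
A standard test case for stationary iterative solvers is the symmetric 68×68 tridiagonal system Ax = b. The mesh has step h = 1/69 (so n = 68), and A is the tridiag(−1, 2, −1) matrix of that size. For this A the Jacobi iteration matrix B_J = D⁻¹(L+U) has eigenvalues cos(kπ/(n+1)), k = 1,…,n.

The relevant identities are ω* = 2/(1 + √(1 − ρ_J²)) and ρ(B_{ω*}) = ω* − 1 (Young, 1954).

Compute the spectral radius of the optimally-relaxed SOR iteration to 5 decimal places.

n=68: λ(B_J) = 1 − λ(A)/2 = cos(kπ/69); k=1 gives ρ_J = 0.99896.
√(1−ρ_J²) simplifies to sin(π/69) = 0.045515.
So ω* = 2/1.045515 = 1.91293 (Young).
[ρ_SOR] ω* − 1 = 0.91293.

ρ_SOR = 0.91293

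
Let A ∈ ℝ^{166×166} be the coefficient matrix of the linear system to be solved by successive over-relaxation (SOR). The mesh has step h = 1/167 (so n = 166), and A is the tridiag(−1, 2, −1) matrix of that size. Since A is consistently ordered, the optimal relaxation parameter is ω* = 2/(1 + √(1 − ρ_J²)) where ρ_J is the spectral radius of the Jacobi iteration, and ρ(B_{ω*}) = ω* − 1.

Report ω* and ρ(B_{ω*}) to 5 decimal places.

ω* = 1.96307, ρ_SOR = 0.96307

n=166: λ(B_J) = 1 − λ(A)/2 = cos(kπ/167); k=1 gives ρ_J = 0.99982.
√(1−ρ_J²) simplifies to sin(π/167) = 0.018811.
ω* = 2/(1+0.018811) = 1.96307
Hence ρ(B_{ω*}) = 1.96307 − 1 = 0.96307.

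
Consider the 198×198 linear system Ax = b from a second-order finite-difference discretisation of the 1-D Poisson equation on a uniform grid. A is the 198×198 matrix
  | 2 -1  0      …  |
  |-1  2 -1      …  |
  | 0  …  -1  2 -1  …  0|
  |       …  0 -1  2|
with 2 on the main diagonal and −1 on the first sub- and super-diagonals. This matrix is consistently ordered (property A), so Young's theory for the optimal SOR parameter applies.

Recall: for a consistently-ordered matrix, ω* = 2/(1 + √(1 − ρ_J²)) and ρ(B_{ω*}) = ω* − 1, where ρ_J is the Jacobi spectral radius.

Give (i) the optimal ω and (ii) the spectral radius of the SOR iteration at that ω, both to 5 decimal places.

n=198: λ(B_J) = 1 − λ(A)/2 = cos(kπ/199); k=1 gives ρ_J = 0.99988.
1 − cos²(π/199) = sin²(π/199) ⇒ √(1−ρ_J²) = sin(π/199) = 0.015786.
Young: ω* = 2/(1+√(1−ρ_J²)) = 2/(1+0.015786) = 2/1.015786 = 1.96892.
[ρ_SOR] ω* − 1 = 0.96892.

ω* = 1.96892, ρ_SOR = 0.96892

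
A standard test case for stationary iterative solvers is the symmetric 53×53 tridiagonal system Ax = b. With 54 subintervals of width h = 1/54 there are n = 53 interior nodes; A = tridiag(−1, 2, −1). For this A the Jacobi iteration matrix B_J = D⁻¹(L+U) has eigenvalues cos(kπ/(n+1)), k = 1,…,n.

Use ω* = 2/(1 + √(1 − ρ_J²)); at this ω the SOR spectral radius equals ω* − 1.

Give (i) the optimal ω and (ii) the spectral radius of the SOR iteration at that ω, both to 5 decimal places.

With n=53, ρ(Jacobi) = cos(π/54) = 0.99831.
√(1−ρ_J²) = |sin(π/54)| = 0.058145
ω* = 2/(1+0.058145) = 1.89010
At ω = 1.89010 every |λ(B_ω)| = ω−1, so ρ_SOR = 0.89010.

ω* = 1.89010, ρ_SOR = 0.89010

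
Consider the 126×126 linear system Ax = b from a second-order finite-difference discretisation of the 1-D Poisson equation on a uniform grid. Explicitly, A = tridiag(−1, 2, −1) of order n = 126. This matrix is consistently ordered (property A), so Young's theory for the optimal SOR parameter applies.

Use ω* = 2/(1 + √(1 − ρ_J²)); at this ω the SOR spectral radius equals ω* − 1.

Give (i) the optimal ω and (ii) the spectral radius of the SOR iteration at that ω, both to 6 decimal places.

B_J for the 126×126 system has eigenvalues cos(kπ/127); ρ_J = cos(π/127) = 0.999694.
1 − cos²(π/127) = sin²(π/127) ⇒ √(1−ρ_J²) = sin(π/127) = 0.0247344.
So ω* = 2/1.0247344 = 1.951725 (Young).
ρ_SOR = ω* − 1 ≈ 0.951725.

ω* = 1.951725, ρ_SOR = 0.951725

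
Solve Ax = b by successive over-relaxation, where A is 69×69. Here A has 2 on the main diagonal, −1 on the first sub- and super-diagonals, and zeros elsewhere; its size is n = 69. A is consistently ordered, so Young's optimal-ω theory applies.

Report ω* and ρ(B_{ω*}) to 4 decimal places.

B_J for the 69×69 system has eigenvalues cos(kπ/70); ρ_J = cos(π/70) = 0.9990.
√(1−ρ_J²) = |sin(π/70)| = 0.04486
ω* = 2/(1+0.04486) = 1.9141
ρ_SOR = ω* − 1 ≈ 0.9141.

ω* = 1.9141, ρ_SOR = 0.9141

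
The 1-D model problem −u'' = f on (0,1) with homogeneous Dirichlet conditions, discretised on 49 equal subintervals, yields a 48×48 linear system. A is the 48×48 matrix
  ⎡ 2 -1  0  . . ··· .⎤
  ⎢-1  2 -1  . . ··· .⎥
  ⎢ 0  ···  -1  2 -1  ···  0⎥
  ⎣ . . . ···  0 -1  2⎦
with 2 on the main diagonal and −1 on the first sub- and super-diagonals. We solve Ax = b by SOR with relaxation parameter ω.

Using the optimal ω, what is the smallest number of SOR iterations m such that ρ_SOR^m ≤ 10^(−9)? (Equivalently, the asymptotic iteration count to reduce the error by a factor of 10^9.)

B_J for the 48×48 system has eigenvalues cos(kπ/49); ρ_J = cos(π/49) = 0.9979454.
1 − cos²(π/49) = sin²(π/49) ⇒ √(1−ρ_J²) = sin(π/49) = 0.0640702.
ω* = 2/(1+0.0640702) = 1.8795752
ρ_SOR = ω* − 1 = 1.8795752 − 1 = 0.8795752.
For 9 digits: m = 9·ln10 / (−ln 0.8795752) = 20.7233/0.128316 = 161.502; round up → m = 162.

m = 162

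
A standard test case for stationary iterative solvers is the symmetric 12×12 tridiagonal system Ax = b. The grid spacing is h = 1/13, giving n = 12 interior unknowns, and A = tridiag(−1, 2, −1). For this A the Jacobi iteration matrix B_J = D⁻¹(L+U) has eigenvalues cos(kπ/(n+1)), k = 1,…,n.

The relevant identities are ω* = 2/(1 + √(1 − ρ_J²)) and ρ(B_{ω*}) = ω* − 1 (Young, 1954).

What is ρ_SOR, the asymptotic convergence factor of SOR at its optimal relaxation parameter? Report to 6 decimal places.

[ρ_J] n=12: ρ(B_J) = cos(π/(n+1)) = cos(π/13) = 0.970942.
√(1−ρ_J²) simplifies to sin(π/13) = 0.2393157.
ω* = 2/(1 + 0.2393157) = 2/1.2393157 = 1.613794.
At ω = 1.613794 every |λ(B_ω)| = ω−1, so ρ_SOR = 0.613794.

ρ_SOR = 0.613794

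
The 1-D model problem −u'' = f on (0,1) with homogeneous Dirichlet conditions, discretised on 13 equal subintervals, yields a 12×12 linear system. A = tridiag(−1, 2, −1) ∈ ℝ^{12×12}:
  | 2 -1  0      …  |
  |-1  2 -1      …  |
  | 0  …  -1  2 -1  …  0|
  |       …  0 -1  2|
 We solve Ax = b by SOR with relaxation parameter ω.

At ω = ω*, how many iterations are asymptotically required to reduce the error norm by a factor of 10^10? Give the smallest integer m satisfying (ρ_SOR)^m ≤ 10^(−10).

[ρ_J] n=12: ρ(B_J) = cos(π/(n+1)) = cos(π/13) = 0.9709418.
√(1 − cos²(π/13)) = sin(π/13) ≈ 0.2393157.
[ω*] 2 ÷ (1 + 0.2393157) = 2 ÷ 1.2393157 = 1.6137938.
Hence ρ(B_{ω*}) = 1.6137938 − 1 = 0.6137938.
Need (0.6137938)^m ≤ 10^(−10): m ≥ 10·ln10/|ln 0.6137938| = 23.0259/0.488096 = 47.175 ⇒ m = 48.

m = 48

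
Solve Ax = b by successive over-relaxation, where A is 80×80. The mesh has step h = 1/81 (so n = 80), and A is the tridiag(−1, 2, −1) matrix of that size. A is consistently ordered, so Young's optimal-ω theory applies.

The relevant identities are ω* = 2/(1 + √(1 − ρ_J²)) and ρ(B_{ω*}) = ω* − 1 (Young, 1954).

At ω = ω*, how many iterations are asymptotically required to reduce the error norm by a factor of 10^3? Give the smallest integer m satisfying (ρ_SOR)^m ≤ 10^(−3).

B_J for the 80×80 system has eigenvalues cos(kπ/81); ρ_J = cos(π/81) = 0.9992480.
√(1−ρ_J²) = |sin(π/81)| = 0.0387754
Young: ω* = 2/(1+√(1−ρ_J²)) = 2/(1+0.0387754) = 2/1.0387754 = 1.9253440.
At ω = 1.9253440 every |λ(B_ω)| = ω−1, so ρ_SOR = 0.9253440.
3·ln10 = 6.90776; −ln(0.9253440) = 0.0775897; m = ⌈6.90776/0.0775897⌉ = ⌈89.029⌉ = 90.

m = 90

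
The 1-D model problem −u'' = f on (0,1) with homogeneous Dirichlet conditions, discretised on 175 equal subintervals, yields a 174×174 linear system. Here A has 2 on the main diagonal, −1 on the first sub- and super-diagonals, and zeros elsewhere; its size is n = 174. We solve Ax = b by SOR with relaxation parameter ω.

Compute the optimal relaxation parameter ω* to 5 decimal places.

With n=174, ρ(Jacobi) = cos(π/175) = 0.99984.
1 − cos²(π/175) = sin²(π/175) ⇒ √(1−ρ_J²) = sin(π/175) = 0.017951.
So ω* = 2/1.017951 = 1.96473 (Young).
At ω = 1.96473 every |λ(B_ω)| = ω−1, so ρ_SOR = 0.96473.

ω* = 1.96473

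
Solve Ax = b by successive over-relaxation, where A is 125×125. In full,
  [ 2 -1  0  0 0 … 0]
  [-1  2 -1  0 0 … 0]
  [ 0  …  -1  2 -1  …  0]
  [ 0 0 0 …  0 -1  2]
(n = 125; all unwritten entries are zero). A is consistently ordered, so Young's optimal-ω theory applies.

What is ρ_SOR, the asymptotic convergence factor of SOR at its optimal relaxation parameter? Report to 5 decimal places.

ρ_SOR = 0.95135

With n=125, ρ(Jacobi) = cos(π/126) = 0.99969.
√(1−ρ_J²) simplifies to sin(π/126) = 0.024931.
ω* = 2/(1 + 0.024931) = 2/1.024931 = 1.95135.
At ω = 1.95135 every |λ(B_ω)| = ω−1, so ρ_SOR = 0.95135.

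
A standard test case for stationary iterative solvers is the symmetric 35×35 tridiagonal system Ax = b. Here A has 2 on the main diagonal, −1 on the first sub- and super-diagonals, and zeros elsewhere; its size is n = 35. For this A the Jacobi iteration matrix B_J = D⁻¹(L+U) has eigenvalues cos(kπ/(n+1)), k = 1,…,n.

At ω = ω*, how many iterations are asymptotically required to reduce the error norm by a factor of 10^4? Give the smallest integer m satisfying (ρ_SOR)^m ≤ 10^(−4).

With n=35, ρ(Jacobi) = cos(π/36) = 0.9961947.
√(1 − cos²(π/36)) = sin(π/36) ≈ 0.0871557.
So ω* = 2/1.0871557 = 1.8396629 (Young).
At ω = 1.8396629 every |λ(B_ω)| = ω−1, so ρ_SOR = 0.8396629.
ρ_SOR^m ≤ 10^(−4) ⇔ m ≥ 4·ln10/(−ln 0.8396629) = 9.21034/0.174755 = 52.704; m = ⌈52.704⌉ = 53.

m = 53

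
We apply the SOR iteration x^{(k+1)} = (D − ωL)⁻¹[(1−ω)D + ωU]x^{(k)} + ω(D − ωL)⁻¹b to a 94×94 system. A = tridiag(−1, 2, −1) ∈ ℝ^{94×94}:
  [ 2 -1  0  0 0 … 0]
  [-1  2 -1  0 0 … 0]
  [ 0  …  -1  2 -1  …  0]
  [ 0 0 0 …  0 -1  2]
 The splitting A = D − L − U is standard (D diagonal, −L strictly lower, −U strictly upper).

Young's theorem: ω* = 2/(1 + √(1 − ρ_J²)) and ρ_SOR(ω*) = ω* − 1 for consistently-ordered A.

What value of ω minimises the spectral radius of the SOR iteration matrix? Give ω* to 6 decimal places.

[ρ_J] n=94: ρ(B_J) = cos(π/(n+1)) = cos(π/95) = 0.999453.
root = sin(π/95) = 0.0330634  (since 1−cos² = sin²).
ω* = 2/(1 + 0.0330634) = 2/1.0330634 = 1.935990.
ρ(B_{ω*}) = ω*−1 = 0.935990

ω* = 1.935990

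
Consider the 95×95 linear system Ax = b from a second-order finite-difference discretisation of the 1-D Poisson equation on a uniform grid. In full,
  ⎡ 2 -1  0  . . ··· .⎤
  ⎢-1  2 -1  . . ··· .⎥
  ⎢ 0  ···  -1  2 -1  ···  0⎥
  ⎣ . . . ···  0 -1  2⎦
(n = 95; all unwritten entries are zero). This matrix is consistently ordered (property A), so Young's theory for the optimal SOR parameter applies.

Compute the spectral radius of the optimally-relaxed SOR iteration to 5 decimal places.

spectrum of D⁻¹(L+U) = {cos(kπ/96) : 1≤k≤95}; ρ_J = cos(π/96) = 0.99946.
√(1−ρ_J²) simplifies to sin(π/96) = 0.032719.
Then 2/(1+√(1−ρ_J²)) = 2/(1+0.032719); ω* = 2/1.032719 = 1.93664.
[ρ_SOR] ω* − 1 = 0.93664.

ρ_SOR = 0.93664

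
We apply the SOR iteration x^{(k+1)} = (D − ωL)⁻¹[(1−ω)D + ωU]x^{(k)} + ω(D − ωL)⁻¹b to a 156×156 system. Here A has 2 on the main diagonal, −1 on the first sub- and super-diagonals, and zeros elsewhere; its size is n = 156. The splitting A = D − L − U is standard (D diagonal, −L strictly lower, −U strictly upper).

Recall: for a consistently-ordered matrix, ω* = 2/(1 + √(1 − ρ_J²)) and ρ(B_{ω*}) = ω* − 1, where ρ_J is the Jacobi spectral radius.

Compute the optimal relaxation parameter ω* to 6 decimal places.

n=156: λ(B_J) = 1 − λ(A)/2 = cos(kπ/157); k=1 gives ρ_J = 0.999800.
√(1−ρ_J²) simplifies to sin(π/157) = 0.0200088.
Then 2/(1+√(1−ρ_J²)) = 2/(1+0.0200088); ω* = 2/1.0200088 = 1.960767.
ρ_SOR = ω* − 1 ≈ 0.960767.

ω* = 1.960767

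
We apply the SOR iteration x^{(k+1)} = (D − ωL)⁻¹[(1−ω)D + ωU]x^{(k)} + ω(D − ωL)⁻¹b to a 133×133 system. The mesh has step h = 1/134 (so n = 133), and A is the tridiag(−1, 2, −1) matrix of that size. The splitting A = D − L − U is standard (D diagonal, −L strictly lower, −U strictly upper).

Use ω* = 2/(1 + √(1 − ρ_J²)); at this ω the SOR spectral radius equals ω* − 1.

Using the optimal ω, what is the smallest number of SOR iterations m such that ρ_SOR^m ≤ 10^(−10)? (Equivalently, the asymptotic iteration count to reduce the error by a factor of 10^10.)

m = 492

n=133: λ(B_J) = 1 − λ(A)/2 = cos(kπ/134); k=1 gives ρ_J = 0.9997252.
√(1−ρ_J²) = |sin(π/134)| = 0.0234426
Then 2/(1+√(1−ρ_J²)) = 2/(1+0.0234426); ω* = 2/1.0234426 = 1.9541887.
[ρ_SOR] ω* − 1 = 0.9541887.
10·ln10 = 23.0259; −ln(0.9541887) = 0.0468938; m = ⌈23.0259/0.0468938⌉ = ⌈491.022⌉ = 492.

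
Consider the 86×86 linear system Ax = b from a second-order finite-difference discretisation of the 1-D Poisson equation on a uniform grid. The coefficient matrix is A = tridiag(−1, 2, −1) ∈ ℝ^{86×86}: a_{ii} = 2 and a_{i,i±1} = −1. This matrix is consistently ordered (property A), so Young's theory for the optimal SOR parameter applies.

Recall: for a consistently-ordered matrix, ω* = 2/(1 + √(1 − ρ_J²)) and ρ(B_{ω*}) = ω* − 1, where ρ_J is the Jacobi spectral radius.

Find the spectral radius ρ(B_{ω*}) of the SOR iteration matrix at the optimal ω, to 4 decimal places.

[ρ_J] n=86: ρ(B_J) = cos(π/(n+1)) = cos(π/87) = 0.9993.
1 − cos²(π/87) = sin²(π/87) ⇒ √(1−ρ_J²) = sin(π/87) = 0.03610.
ω* = 2 / (1 + 0.03610) = 2 / 1.03610 ≈ 1.9303.
ρ_SOR = ω* − 1 = 1.9303 − 1 = 0.9303.

ρ_SOR = 0.9303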